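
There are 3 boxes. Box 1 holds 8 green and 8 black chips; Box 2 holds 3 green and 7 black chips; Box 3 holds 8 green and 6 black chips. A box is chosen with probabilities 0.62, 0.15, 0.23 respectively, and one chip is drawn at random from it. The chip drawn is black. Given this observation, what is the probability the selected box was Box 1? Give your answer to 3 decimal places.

Tabulate prior·likelihood by source: [1] prior 0.62, lik 0.5, product 0.3100; [2] prior 0.15, lik 0.7, product 0.1050; [3] prior 0.23, lik 0.4286, product 0.09857.
Normalizing constant = 0.51357; the posterior for Box 1 is its product over the sum, 0.3100/0.51357 = 0.604.

Posterior probability ≈ 0.604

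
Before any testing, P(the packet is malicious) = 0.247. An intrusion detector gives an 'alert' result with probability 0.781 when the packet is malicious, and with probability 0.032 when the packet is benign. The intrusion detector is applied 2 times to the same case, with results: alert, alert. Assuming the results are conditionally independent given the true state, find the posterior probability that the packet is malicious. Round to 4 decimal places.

Let H be the event that the packet is malicious; start with P(H) = 0.247. P('alert'|H) = 0.781, P('alert'|¬H) = 0.032.
Update on result 1 ('alert'): P(H) ← 0.781·0.2470 / (0.781·0.2470 + 0.032·0.7530) = 0.19291/0.21700 = 0.8890.
Update on result 2 ('alert'): P(H) ← 0.781·0.8890 / (0.781·0.8890 + 0.032·0.1110) = 0.69428/0.69783 = 0.9949.

Posterior P(H) ≈ 0.9949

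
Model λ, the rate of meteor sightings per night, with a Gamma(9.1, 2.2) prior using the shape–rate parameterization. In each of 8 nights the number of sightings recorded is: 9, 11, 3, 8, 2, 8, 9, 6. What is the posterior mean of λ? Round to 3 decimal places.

Posterior mean ≈ 6.382

The Poisson likelihood adds the total count to the shape and the number of exposure periods to the rate. Here ∑xᵢ = 56 and n = 8, so shape 9.1→65.1 and rate 2.2→10.2.
Posterior mean = shape/rate = 65.1/10.2 = 6.382.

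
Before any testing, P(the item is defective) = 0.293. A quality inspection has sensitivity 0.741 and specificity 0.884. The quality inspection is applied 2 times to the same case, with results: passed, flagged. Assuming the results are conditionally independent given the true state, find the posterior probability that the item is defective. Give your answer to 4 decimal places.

With H the event that the item is defective, the joint likelihood of the observed sequence is P(data|H) = 0.259·0.741 = 0.19192 and P(data|¬H) = 0.884·0.116 = 0.10254.
Bayes: P(H|data) = 0.293·0.19192 / (0.293·0.19192 + 0.707·0.10254) = 0.056232/0.12873 = 0.4368.

Posterior P(H) ≈ 0.4368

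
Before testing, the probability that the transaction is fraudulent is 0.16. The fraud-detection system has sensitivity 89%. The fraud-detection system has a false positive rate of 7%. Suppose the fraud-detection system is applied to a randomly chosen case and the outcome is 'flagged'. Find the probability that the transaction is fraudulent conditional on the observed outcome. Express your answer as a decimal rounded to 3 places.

Let H be the event that the transaction is fraudulent. P(H) = 0.16, so P(¬H) = 0.84. With E the 'flagged' result, P(E|H) = 0.89 and P(E|¬H) = 0.07.
P(E) = 0.89·0.16 + 0.07·0.84 = 0.14240 + 0.058800 = 0.20120.
By Bayes' theorem, P(H|E) = 0.14240 / 0.20120 = 0.708.

P(H | E) ≈ 0.708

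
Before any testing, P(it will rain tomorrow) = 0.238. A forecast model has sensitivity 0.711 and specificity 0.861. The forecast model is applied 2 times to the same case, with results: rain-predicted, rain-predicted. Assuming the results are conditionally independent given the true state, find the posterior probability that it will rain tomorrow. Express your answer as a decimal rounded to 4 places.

With H the event that it will rain tomorrow, the joint likelihood of the observed sequence is P(data|H) = 0.711·0.711 = 0.50552 and P(data|¬H) = 0.139·0.139 = 0.019321.
Bayes: P(H|data) = 0.238·0.50552 / (0.238·0.50552 + 0.762·0.019321) = 0.12031/0.13504 = 0.8910.

Posterior P(H) ≈ 0.8910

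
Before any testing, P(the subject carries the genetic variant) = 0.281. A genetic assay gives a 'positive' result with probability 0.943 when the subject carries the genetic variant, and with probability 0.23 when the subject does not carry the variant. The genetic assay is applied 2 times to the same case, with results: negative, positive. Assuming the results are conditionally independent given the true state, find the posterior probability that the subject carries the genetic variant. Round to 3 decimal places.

With H the event that the subject carries the genetic variant, the joint likelihood of the observed sequence is P(data|H) = 0.057·0.943 = 0.053751 and P(data|¬H) = 0.77·0.23 = 0.17710.
Bayes: P(H|data) = 0.281·0.053751 / (0.281·0.053751 + 0.719·0.17710) = 0.015104/0.14244 = 0.1060.

Posterior P(H) ≈ 0.106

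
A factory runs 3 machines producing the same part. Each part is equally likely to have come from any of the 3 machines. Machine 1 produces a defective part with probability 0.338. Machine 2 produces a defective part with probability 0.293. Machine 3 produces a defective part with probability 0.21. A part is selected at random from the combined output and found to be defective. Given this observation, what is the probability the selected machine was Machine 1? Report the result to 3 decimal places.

Posterior probability ≈ 0.402

P(defective|M1) = 0.338; P(defective|M2) = 0.293; P(defective|M3) = 0.21.
Prior × likelihood for each source: 0.333333·0.338=0.1127, 0.333333·0.293=0.09767, 0.333333·0.21=0.07000. Summing gives P(defective) = 0.28033.
P(Machine 1 | defective) = 0.1127 / 0.28033 = 0.402.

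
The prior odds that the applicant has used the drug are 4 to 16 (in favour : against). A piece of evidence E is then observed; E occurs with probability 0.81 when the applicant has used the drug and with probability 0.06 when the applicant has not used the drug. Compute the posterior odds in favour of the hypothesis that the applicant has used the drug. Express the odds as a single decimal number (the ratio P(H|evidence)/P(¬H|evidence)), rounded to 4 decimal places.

Posterior odds ≈ 3.3750

Prior odds = 4/16 = 0.25000.
Likelihood ratio for E = 0.81/0.06 = 13.500.
Posterior odds = prior odds × LR = 3.3750.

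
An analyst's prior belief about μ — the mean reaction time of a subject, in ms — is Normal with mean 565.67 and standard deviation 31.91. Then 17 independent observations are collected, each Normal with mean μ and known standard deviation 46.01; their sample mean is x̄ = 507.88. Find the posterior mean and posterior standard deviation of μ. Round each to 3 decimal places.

Posterior mean ≈ 514.177; posterior SD ≈ 10.534

Prior precision 1/τ₀² = 1/31.91² = 0.00098208; data precision n/σ² = 17/46.01² = 0.00803053.
Posterior precision = 0.00098208 + 0.00803053 = 0.00901261, giving posterior SD = 1/√0.00901261 = 10.534.
Posterior mean = (0.00098208·565.67 + 0.00803053·507.88) / 0.00901261 = 514.177.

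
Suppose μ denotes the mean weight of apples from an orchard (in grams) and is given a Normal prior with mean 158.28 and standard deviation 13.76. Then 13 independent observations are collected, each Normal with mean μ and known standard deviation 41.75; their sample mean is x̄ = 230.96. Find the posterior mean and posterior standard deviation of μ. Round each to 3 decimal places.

With known σ, the Normal prior is conjugate. Weight on the data is w = (n/σ²)/(n/σ² + 1/τ₀²) = 0.00745814/(0.00745814+0.00528157) = 0.58542.
Posterior mean = w·x̄ + (1−w)·μ₀ = 0.58542·230.96 + 0.41458·158.28 = 200.829. Posterior variance = 1/(0.00745814+0.00528157) = 78.4947, so SD = 8.860.

Posterior mean ≈ 200.829; posterior SD ≈ 8.860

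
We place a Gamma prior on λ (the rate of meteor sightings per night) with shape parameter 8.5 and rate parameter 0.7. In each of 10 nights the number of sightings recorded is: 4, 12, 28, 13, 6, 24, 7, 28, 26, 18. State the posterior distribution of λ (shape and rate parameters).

Total count ∑xᵢ = 166 over n = 10 nights.
Gamma is conjugate to the Poisson likelihood: posterior is Gamma(shape = 8.5+166 = 174.5, rate = 0.7+10 = 10.7).

Posterior: Gamma(shape=174.5, rate=10.7)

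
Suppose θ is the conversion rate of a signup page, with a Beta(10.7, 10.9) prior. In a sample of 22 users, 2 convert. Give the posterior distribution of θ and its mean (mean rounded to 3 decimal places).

Posterior: Beta(12.7, 30.9); mean ≈ 0.291

The binomial likelihood is conjugate to the Beta prior: with 2 successes and 20 failures, the posterior is Beta(10.7+2, 10.9+20) = Beta(12.7, 30.9).
Posterior mean = α/(α+β) = 12.7/43.6 = 0.291.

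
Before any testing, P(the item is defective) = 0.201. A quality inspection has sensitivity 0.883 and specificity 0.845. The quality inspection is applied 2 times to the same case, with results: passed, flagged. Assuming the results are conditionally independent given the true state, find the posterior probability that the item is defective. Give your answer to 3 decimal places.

Let H be the event that the item is defective; start with P(H) = 0.201. P('flagged'|H) = 0.883, P('flagged'|¬H) = 0.155.
Update on result 1 ('passed'): P(H) ← 0.117·0.2010 / (0.117·0.2010 + 0.845·0.7990) = 0.023517/0.69867 = 0.0337.
Update on result 2 ('flagged'): P(H) ← 0.883·0.0337 / (0.883·0.0337 + 0.155·0.9663) = 0.029721/0.17950 = 0.1656.

Posterior P(H) ≈ 0.166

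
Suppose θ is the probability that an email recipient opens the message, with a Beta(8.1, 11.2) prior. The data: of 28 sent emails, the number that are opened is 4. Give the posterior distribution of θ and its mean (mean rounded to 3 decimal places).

Posterior: Beta(12.1, 35.2); mean ≈ 0.256

The binomial likelihood is conjugate to the Beta prior: with 4 successes and 24 failures, the posterior is Beta(8.1+4, 11.2+24) = Beta(12.1, 35.2).
Posterior mean = α/(α+β) = 12.1/47.3 = 0.256.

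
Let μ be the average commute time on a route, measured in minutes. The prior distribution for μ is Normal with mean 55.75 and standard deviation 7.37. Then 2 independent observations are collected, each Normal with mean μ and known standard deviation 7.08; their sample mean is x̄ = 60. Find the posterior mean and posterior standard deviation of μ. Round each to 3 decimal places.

With known σ, the Normal prior is conjugate. Weight on the data is w = (n/σ²)/(n/σ² + 1/τ₀²) = 0.0398991/(0.0398991+0.0184105) = 0.68426.
Posterior mean = w·x̄ + (1−w)·μ₀ = 0.68426·60 + 0.31574·55.75 = 58.658. Posterior variance = 1/(0.0398991+0.0184105) = 17.1498, so SD = 4.141.

Posterior mean ≈ 58.658; posterior SD ≈ 4.141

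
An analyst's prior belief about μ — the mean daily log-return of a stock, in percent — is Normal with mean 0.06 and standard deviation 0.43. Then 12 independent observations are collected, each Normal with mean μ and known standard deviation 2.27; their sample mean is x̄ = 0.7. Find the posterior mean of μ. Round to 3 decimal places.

Posterior mean ≈ 0.253

Prior precision 1/τ₀² = 1/0.43² = 5.40833; data precision n/σ² = 12/2.27² = 2.32879.
Posterior precision = 5.40833 + 2.32879 = 7.73711.
Posterior mean = (5.40833·0.06 + 2.32879·0.7) / 7.73711 = 0.253.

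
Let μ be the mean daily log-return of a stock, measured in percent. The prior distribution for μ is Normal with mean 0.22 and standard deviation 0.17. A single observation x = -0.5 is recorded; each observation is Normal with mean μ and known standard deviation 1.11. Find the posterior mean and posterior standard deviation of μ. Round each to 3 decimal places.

Posterior mean ≈ 0.203; posterior SD ≈ 0.168

With known σ, the Normal prior is conjugate. Weight on the data is w = (n/σ²)/(n/σ² + 1/τ₀²) = 0.811622/(0.811622+34.6021) = 0.022918.
Posterior mean = w·x̄ + (1−w)·μ₀ = 0.022918·-0.5 + 0.97708·0.22 = 0.203. Posterior variance = 1/(0.811622+34.6021) = 0.0282377, so SD = 0.168.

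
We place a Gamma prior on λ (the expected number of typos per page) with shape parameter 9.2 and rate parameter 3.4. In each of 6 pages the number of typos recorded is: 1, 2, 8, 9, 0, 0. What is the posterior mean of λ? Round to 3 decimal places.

The Poisson likelihood adds the total count to the shape and the number of exposure periods to the rate. Here ∑xᵢ = 20 and n = 6, so shape 9.2→29.2 and rate 3.4→9.4.
Posterior mean = shape/rate = 29.2/9.4 = 3.106.

Posterior mean ≈ 3.106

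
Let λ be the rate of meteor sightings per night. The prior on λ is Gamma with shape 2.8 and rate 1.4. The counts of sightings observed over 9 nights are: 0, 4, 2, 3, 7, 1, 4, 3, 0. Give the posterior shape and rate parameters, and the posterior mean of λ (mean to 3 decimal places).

Posterior: Gamma(shape=26.8, rate=10.4); mean ≈ 2.577

The Poisson likelihood adds the total count to the shape and the number of exposure periods to the rate. Here ∑xᵢ = 24 and n = 9, so shape 2.8→26.8 and rate 1.4→10.4.
E[λ | data] = 26.8/10.4 = 2.577.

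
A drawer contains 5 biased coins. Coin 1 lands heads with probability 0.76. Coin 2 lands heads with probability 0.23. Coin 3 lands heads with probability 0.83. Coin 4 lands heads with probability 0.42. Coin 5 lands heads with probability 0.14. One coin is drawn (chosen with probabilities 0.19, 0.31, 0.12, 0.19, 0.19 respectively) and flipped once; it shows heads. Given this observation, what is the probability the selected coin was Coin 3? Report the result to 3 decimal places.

Posterior probability ≈ 0.236

Tabulate prior·likelihood by source: [1] prior 0.19, lik 0.76, product 0.1444; [2] prior 0.31, lik 0.23, product 0.07130; [3] prior 0.12, lik 0.83, product 0.09960; [4] prior 0.19, lik 0.42, product 0.07980; [5] prior 0.19, lik 0.14, product 0.02660.
Normalizing constant = 0.42170; the posterior for Coin 3 is its product over the sum, 0.09960/0.42170 = 0.236.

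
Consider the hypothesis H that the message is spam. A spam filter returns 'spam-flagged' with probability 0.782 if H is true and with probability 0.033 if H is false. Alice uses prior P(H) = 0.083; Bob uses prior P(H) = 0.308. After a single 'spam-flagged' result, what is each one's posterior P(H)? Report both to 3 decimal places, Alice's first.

Alice: 0.682; Bob: 0.913

P('+'|H) = 0.782, P('+'|¬H) = 0.033.
Alice: numerator 0.782·0.083 = 0.064906; evidence = 0.064906+0.033·0.917 = 0.095167; posterior = 0.682.
Bob: numerator 0.782·0.308 = 0.24086; evidence = 0.24086+0.033·0.692 = 0.26369; posterior = 0.913.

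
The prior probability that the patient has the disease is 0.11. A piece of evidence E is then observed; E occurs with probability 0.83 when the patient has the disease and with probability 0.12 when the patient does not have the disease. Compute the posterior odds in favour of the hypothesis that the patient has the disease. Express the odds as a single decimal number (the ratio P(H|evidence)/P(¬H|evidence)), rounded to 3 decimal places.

Posterior odds ≈ 0.855

Prior odds = 0.11/(1−0.11) = 0.12360.
Likelihood ratio for E = 0.83/0.12 = 6.9167.
Posterior odds = prior odds × LR = 0.85487.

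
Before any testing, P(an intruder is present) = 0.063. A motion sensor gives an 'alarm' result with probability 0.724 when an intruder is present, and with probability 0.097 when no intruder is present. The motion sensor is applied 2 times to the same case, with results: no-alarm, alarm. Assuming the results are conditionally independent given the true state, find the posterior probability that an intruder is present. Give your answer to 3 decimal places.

With H the event that an intruder is present, the joint likelihood of the observed sequence is P(data|H) = 0.276·0.724 = 0.19982 and P(data|¬H) = 0.903·0.097 = 0.087591.
Bayes: P(H|data) = 0.063·0.19982 / (0.063·0.19982 + 0.937·0.087591) = 0.012589/0.094662 = 0.1330.

Posterior P(H) ≈ 0.133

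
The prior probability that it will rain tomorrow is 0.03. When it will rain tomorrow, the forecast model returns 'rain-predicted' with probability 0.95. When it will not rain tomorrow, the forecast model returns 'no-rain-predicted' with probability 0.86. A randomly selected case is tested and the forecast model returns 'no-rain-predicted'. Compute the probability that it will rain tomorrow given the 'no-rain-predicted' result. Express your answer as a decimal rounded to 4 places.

Write H for 'it will rain tomorrow'. Prior odds H:¬H = 0.03/0.97 = 0.030928. For the 'no-rain-predicted' outcome, the likelihood ratio is 0.05/0.86 = 0.058140.
Posterior odds = 0.030928 × 0.058140 = 0.0017981, so P(H|E) = 0.0017981/(1+0.0017981) = 0.0018.

P(H | E) ≈ 0.0018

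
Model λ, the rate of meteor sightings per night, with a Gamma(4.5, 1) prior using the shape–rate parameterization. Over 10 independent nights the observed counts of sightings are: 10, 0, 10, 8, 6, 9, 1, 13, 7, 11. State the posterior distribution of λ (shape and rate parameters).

Posterior: Gamma(shape=79.5, rate=11)

Total count ∑xᵢ = 75 over n = 10 nights.
Gamma is conjugate to the Poisson likelihood: posterior is Gamma(shape = 4.5+75 = 79.5, rate = 1+10 = 11).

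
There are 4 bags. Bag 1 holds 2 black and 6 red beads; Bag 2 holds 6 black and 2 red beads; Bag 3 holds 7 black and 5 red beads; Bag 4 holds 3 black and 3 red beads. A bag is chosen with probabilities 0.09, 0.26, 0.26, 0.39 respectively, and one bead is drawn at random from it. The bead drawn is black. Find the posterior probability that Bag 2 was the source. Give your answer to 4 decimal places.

Tabulate prior·likelihood by source: [1] prior 0.09, lik 0.25, product 0.02250; [2] prior 0.26, lik 0.75, product 0.1950; [3] prior 0.26, lik 0.5833, product 0.1517; [4] prior 0.39, lik 0.5, product 0.1950.
Normalizing constant = 0.56417; the posterior for Bag 2 is its product over the sum, 0.1950/0.56417 = 0.3456.

Posterior probability ≈ 0.3456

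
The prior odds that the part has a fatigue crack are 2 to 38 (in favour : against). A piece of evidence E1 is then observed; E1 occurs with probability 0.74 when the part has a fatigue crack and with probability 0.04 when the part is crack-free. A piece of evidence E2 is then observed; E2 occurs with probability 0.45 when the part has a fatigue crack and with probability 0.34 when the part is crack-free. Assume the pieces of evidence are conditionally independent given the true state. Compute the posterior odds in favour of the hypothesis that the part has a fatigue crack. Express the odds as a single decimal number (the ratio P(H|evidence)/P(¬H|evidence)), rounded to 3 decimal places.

Prior odds = 2/38 = 0.052632.
Likelihood ratio for E1 = 0.74/0.04 = 18.500.
Likelihood ratio for E2 = 0.45/0.34 = 1.3235.
Posterior odds = prior odds × LR₁ × LR₂ = 1.2887.

Posterior odds ≈ 1.289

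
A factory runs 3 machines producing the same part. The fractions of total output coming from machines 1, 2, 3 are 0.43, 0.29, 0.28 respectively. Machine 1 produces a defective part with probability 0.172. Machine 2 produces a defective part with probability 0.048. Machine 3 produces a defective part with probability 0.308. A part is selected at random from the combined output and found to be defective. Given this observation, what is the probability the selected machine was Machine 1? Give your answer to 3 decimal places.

P(defective|M1) = 0.172; P(defective|M2) = 0.048; P(defective|M3) = 0.308.
Prior × likelihood for each source: 0.43·0.172=0.07396, 0.29·0.048=0.01392, 0.28·0.308=0.08624. Summing gives P(defective) = 0.17412.
P(Machine 1 | defective) = 0.07396 / 0.17412 = 0.425.

Posterior probability ≈ 0.425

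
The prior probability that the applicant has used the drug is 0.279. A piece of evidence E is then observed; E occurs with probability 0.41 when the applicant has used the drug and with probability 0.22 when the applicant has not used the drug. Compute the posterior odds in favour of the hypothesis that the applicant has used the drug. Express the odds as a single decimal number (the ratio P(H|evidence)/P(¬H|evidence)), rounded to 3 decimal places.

Posterior odds ≈ 0.721

Prior odds = 0.279/(1−0.279) = 0.38696. In log-odds, ln(0.38696) = -0.94943.
Add log likelihood ratio: ln(1.8636) = 0.62253.
Posterior log-odds = -0.32690, so posterior odds = exp(-0.32690) = 0.72116.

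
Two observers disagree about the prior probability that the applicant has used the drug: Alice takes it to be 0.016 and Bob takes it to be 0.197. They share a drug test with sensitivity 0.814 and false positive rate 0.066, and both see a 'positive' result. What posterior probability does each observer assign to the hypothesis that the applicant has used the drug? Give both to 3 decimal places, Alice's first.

P('+'|H) = 0.814, P('+'|¬H) = 0.066.
Alice: numerator 0.814·0.016 = 0.013024; evidence = 0.013024+0.066·0.984 = 0.077968; posterior = 0.167.
Bob: numerator 0.814·0.197 = 0.16036; evidence = 0.16036+0.066·0.803 = 0.21336; posterior = 0.752.

Alice: 0.167; Bob: 0.752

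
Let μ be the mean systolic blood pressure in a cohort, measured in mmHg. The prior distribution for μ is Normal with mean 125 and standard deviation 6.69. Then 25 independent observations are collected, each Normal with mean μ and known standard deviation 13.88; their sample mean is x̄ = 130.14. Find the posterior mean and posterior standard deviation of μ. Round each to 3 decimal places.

Posterior mean ≈ 129.385; posterior SD ≈ 2.564

With known σ, the Normal prior is conjugate. Weight on the data is w = (n/σ²)/(n/σ² + 1/τ₀²) = 0.129766/(0.129766+0.0223433) = 0.85311.
Posterior mean = w·x̄ + (1−w)·μ₀ = 0.85311·130.14 + 0.14689·125 = 129.385. Posterior variance = 1/(0.129766+0.0223433) = 6.57422, so SD = 2.564.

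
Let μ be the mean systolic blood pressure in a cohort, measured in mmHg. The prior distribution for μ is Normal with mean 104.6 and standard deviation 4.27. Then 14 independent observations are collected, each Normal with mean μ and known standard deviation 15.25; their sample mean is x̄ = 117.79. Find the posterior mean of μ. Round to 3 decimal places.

Prior precision 1/τ₀² = 1/4.27² = 0.0548459; data precision n/σ² = 14/15.25² = 0.0601989.
Posterior precision = 0.0548459 + 0.0601989 = 0.115045.
Posterior mean = (0.0548459·104.6 + 0.0601989·117.79) / 0.115045 = 111.502.

Posterior mean ≈ 111.502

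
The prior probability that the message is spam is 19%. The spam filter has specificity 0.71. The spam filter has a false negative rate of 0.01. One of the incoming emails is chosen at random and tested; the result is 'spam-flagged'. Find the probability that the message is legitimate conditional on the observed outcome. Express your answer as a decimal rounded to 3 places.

Write H for 'the message is spam'. Prior odds H:¬H = 0.19/0.81 = 0.23457. For the 'spam-flagged' outcome, the likelihood ratio is 0.99/0.29 = 3.4138.
Posterior odds = 0.23457 × 3.4138 = 0.80077, so P(H|E) = 0.80077/(1+0.80077) = 0.445. Then P(¬H|E) = 1 − 0.445 = 0.555.

P(¬H | E) ≈ 0.555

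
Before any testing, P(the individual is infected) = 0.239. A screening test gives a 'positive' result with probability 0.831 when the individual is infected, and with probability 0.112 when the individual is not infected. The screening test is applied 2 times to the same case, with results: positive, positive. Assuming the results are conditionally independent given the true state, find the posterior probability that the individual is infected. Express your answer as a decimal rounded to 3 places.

Let H be the event that the individual is infected; start with P(H) = 0.239. P('positive'|H) = 0.831, P('positive'|¬H) = 0.112.
Update on result 1 ('positive'): P(H) ← 0.831·0.2390 / (0.831·0.2390 + 0.112·0.7610) = 0.19861/0.28384 = 0.6997.
Update on result 2 ('positive'): P(H) ← 0.831·0.6997 / (0.831·0.6997 + 0.112·0.3003) = 0.58147/0.61510 = 0.9453.

Posterior P(H) ≈ 0.945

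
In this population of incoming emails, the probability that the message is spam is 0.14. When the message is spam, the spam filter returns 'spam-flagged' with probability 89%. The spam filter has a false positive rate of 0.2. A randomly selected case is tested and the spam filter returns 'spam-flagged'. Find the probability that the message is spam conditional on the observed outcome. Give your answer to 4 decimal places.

Let H be the event that the message is spam. P(H) = 0.14, so P(¬H) = 0.86. With E the 'spam-flagged' result, P(E|H) = 0.89 and P(E|¬H) = 0.2.
P(E) = 0.89·0.14 + 0.2·0.86 = 0.12460 + 0.17200 = 0.29660.
By Bayes' theorem, P(H|E) = 0.12460 / 0.29660 = 0.4201.

P(H | E) ≈ 0.4201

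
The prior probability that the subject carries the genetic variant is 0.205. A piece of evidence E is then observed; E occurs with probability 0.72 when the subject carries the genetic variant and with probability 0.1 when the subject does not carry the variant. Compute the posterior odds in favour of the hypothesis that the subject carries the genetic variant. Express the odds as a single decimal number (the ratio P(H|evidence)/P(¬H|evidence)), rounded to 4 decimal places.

Prior odds = 0.205/(1−0.205) = 0.25786.
Likelihood ratio for E = 0.72/0.1 = 7.2000.
Posterior odds = prior odds × LR = 1.8566.

Posterior odds ≈ 1.8566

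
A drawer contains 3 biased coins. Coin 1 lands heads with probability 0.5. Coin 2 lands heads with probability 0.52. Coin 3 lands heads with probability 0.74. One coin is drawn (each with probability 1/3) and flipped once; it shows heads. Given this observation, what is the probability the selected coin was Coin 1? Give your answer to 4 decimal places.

P(heads|C1) = 0.5; P(heads|C2) = 0.52; P(heads|C3) = 0.74.
Prior × likelihood for each source: 0.333333·0.5=0.1667, 0.333333·0.52=0.1733, 0.333333·0.74=0.2467. Summing gives P(heads) = 0.58667.
P(Coin 1 | heads) = 0.1667 / 0.58667 = 0.2841.

Posterior probability ≈ 0.2841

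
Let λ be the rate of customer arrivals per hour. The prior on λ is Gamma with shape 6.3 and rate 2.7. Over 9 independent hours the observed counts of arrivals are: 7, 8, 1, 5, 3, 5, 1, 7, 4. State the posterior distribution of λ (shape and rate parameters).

Posterior: Gamma(shape=47.3, rate=11.7)

The Poisson likelihood adds the total count to the shape and the number of exposure periods to the rate. Here ∑xᵢ = 41 and n = 9, so shape 6.3→47.3 and rate 2.7→11.7.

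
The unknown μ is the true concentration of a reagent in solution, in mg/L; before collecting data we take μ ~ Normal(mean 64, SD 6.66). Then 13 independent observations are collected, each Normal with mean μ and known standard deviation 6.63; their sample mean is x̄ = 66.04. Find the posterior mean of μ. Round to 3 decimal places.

Posterior mean ≈ 65.896

Prior precision 1/τ₀² = 1/6.66² = 0.0225451; data precision n/σ² = 13/6.63² = 0.295744.
Posterior precision = 0.0225451 + 0.295744 = 0.318289.
Posterior mean = (0.0225451·64 + 0.295744·66.04) / 0.318289 = 65.896.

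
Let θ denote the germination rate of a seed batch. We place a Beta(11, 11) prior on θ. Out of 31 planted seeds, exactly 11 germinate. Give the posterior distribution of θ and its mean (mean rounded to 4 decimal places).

Observing 11 successes and 20 failures updates Beta(11, 11) by adding the success and failure counts to the two shape parameters: α = 11+11 = 22, β = 11+20 = 31.
E[θ | data] = 22/(22+31) = 0.4151.

Posterior: Beta(22, 31); mean ≈ 0.4151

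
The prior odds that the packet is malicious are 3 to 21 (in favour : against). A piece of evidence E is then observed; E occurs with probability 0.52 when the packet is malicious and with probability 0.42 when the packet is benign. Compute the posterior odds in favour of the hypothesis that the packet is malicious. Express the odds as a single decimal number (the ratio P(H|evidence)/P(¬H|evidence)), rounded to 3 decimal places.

Posterior odds ≈ 0.177

Prior odds = 3/21 = 0.14286. In log-odds, ln(0.14286) = -1.9459.
Add log likelihood ratio: ln(1.2381) = 0.21357.
Posterior log-odds = -1.7323, so posterior odds = exp(-1.7323) = 0.17687.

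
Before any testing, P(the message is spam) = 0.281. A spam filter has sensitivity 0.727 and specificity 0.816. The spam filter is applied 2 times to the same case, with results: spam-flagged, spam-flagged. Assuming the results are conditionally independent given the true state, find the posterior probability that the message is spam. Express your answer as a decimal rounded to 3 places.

Posterior P(H) ≈ 0.859

Let H be the event that the message is spam; start with P(H) = 0.281. P('spam-flagged'|H) = 0.727, P('spam-flagged'|¬H) = 0.184.
Update on result 1 ('spam-flagged'): P(H) ← 0.727·0.2810 / (0.727·0.2810 + 0.184·0.7190) = 0.20429/0.33658 = 0.6069.
Update on result 2 ('spam-flagged'): P(H) ← 0.727·0.6069 / (0.727·0.6069 + 0.184·0.3931) = 0.44125/0.51357 = 0.8592.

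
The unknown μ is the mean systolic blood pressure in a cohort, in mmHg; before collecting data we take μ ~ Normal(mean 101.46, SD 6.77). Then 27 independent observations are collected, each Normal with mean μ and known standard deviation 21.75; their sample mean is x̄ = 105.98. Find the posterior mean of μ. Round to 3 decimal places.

Posterior mean ≈ 104.730

Prior precision 1/τ₀² = 1/6.77² = 0.0218184; data precision n/σ² = 27/21.75² = 0.0570749.
Posterior precision = 0.0218184 + 0.0570749 = 0.0788933.
Posterior mean = (0.0218184·101.46 + 0.0570749·105.98) / 0.0788933 = 104.730.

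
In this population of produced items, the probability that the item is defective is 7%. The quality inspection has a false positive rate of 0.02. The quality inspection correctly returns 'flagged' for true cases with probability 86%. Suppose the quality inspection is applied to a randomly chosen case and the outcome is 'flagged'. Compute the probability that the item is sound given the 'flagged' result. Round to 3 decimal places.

P(¬H | E) ≈ 0.236

Write H for 'the item is defective'. Prior odds H:¬H = 0.07/0.93 = 0.075269. For the 'flagged' outcome, the likelihood ratio is 0.86/0.02 = 43.000.
Posterior odds = 0.075269 × 43.000 = 3.2366, so P(H|E) = 3.2366/(1+3.2366) = 0.764. Then P(¬H|E) = 1 − 0.764 = 0.236.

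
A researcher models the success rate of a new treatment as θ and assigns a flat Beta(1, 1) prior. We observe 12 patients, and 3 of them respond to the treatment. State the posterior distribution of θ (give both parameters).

Posterior: Beta(4, 10)

The binomial likelihood is conjugate to the Beta prior: with 3 successes and 9 failures, the posterior is Beta(1+3, 1+9) = Beta(4, 10).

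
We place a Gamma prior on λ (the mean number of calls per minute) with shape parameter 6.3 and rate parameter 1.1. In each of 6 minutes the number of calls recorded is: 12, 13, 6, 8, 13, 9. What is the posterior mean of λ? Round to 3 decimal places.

Posterior mean ≈ 9.479

The Poisson likelihood adds the total count to the shape and the number of exposure periods to the rate. Here ∑xᵢ = 61 and n = 6, so shape 6.3→67.3 and rate 1.1→7.1.
Posterior mean = shape/rate = 67.3/7.1 = 9.479.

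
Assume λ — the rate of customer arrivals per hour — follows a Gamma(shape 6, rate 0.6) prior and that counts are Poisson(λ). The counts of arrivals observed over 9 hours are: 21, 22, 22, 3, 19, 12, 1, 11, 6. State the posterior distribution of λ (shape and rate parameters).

Posterior: Gamma(shape=123, rate=9.6)

The Poisson likelihood adds the total count to the shape and the number of exposure periods to the rate. Here ∑xᵢ = 117 and n = 9, so shape 6→123 and rate 0.6→9.6.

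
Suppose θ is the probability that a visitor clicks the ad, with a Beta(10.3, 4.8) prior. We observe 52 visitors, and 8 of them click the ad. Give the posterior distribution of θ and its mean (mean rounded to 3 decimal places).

Observing 8 successes and 44 failures updates Beta(10.3, 4.8) by adding the success and failure counts to the two shape parameters: α = 10.3+8 = 18.3, β = 4.8+44 = 48.8.
Posterior mean = α/(α+β) = 18.3/67.1 = 0.273.

Posterior: Beta(18.3, 48.8); mean ≈ 0.273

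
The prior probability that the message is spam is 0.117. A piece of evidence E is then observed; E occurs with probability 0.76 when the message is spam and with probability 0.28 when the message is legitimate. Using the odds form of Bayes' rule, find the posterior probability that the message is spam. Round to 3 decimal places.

Prior odds = 0.117/(1−0.117) = 0.13250. In log-odds, ln(0.13250) = -2.0212.
Add log likelihood ratio: ln(2.7143) = 0.99853.
Posterior log-odds = -1.0226, so posterior odds = exp(-1.0226) = 0.35965. Converting, P(H|E) = 0.35965/1.3597 = 0.265.

Posterior probability ≈ 0.265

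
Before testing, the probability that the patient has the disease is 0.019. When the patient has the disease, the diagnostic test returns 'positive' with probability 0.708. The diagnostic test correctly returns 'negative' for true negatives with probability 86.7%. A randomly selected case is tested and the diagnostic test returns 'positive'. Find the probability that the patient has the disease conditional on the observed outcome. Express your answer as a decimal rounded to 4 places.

Write H for 'the patient has the disease'. Prior odds H:¬H = 0.019/0.981 = 0.019368. For the 'positive' outcome, the likelihood ratio is 0.708/0.133 = 5.3233.
Posterior odds = 0.019368 × 5.3233 = 0.10310, so P(H|E) = 0.10310/(1+0.10310) = 0.0935.

P(H | E) ≈ 0.0935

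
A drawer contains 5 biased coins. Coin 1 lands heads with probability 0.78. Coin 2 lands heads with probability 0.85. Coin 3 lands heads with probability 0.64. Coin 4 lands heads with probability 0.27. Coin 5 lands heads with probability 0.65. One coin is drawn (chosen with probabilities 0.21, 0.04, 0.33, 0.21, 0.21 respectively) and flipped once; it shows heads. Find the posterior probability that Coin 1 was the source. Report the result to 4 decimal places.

Posterior probability ≈ 0.2720

P(heads|C1) = 0.78; P(heads|C2) = 0.85; P(heads|C3) = 0.64; P(heads|C4) = 0.27; P(heads|C5) = 0.65.
Prior × likelihood for each source: 0.21·0.78=0.1638, 0.04·0.85=0.03400, 0.33·0.64=0.2112, 0.21·0.27=0.05670, 0.21·0.65=0.1365. Summing gives P(heads) = 0.60220.
P(Coin 1 | heads) = 0.1638 / 0.60220 = 0.2720.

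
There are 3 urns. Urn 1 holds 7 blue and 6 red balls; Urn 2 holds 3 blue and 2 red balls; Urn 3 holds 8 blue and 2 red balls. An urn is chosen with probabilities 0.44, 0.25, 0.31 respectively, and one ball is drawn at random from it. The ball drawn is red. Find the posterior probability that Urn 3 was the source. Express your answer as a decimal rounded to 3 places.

Posterior probability ≈ 0.170

Tabulate prior·likelihood by source: [1] prior 0.44, lik 0.4615, product 0.2031; [2] prior 0.25, lik 0.4, product 0.1000; [3] prior 0.31, lik 0.2, product 0.06200.
Normalizing constant = 0.36508; the posterior for Urn 3 is its product over the sum, 0.06200/0.36508 = 0.170.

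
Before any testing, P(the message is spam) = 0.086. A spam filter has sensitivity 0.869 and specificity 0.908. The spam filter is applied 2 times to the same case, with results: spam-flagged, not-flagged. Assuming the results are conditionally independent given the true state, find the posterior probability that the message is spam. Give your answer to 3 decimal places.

With H the event that the message is spam, the joint likelihood of the observed sequence is P(data|H) = 0.869·0.131 = 0.11384 and P(data|¬H) = 0.092·0.908 = 0.083536.
Bayes: P(H|data) = 0.086·0.11384 / (0.086·0.11384 + 0.914·0.083536) = 0.0097902/0.086142 = 0.1137.

Posterior P(H) ≈ 0.114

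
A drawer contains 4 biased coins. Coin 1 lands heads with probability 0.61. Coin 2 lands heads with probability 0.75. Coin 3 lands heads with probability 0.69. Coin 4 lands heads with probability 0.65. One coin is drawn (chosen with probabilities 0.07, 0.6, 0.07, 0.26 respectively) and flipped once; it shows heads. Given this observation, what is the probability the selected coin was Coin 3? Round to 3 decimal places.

Posterior probability ≈ 0.068

P(heads|C1) = 0.61; P(heads|C2) = 0.75; P(heads|C3) = 0.69; P(heads|C4) = 0.65.
Prior × likelihood for each source: 0.07·0.61=0.04270, 0.6·0.75=0.4500, 0.07·0.69=0.04830, 0.26·0.65=0.1690. Summing gives P(heads) = 0.71000.
P(Coin 3 | heads) = 0.04830 / 0.71000 = 0.068.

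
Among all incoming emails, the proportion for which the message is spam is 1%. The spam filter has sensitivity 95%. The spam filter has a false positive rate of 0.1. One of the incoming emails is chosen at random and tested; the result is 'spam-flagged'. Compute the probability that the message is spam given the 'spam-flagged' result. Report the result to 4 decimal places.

P(H | E) ≈ 0.0876

Let H be the event that the message is spam. P(H) = 0.01, so P(¬H) = 0.99. With E the 'spam-flagged' result, P(E|H) = 0.95 and P(E|¬H) = 0.1.
P(E) = 0.95·0.01 + 0.1·0.99 = 0.0095000 + 0.099000 = 0.10850.
By Bayes' theorem, P(H|E) = 0.0095000 / 0.10850 = 0.0876.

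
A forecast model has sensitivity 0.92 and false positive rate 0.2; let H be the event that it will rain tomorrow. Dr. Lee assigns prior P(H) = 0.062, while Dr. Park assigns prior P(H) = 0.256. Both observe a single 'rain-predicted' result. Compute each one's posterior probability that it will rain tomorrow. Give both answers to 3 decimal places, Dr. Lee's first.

The likelihood ratio for a 'rain-predicted' result is 0.92/0.2 = 4.6000.
Dr. Lee: prior odds 0.062/0.938 = 0.066098; posterior odds 0.30405; posterior probability 0.233.
Dr. Park: prior odds 0.256/0.744 = 0.34409; posterior odds 1.5828; posterior probability 0.613.

Dr. Lee: 0.233; Dr. Park: 0.613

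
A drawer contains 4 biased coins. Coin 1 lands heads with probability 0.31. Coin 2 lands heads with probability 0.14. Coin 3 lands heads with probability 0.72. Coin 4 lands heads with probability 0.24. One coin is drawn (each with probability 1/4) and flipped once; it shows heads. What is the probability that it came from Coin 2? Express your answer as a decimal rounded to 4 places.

Posterior probability ≈ 0.0993

P(heads|C1) = 0.31; P(heads|C2) = 0.14; P(heads|C3) = 0.72; P(heads|C4) = 0.24.
Prior × likelihood for each source: 0.25·0.31=0.07750, 0.25·0.14=0.03500, 0.25·0.72=0.1800, 0.25·0.24=0.06000. Summing gives P(heads) = 0.35250.
P(Coin 2 | heads) = 0.03500 / 0.35250 = 0.0993.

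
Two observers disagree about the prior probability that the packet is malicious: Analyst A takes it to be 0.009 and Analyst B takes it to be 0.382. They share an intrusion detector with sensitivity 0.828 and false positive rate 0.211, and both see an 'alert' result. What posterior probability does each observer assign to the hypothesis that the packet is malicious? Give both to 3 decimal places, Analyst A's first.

The likelihood ratio for an 'alert' result is 0.828/0.211 = 3.9242.
Analyst A: prior odds 0.009/0.991 = 0.0090817; posterior odds 0.035638; posterior probability 0.034.
Analyst B: prior odds 0.382/0.618 = 0.61812; posterior odds 2.4256; posterior probability 0.708.

Analyst A: 0.034; Analyst B: 0.708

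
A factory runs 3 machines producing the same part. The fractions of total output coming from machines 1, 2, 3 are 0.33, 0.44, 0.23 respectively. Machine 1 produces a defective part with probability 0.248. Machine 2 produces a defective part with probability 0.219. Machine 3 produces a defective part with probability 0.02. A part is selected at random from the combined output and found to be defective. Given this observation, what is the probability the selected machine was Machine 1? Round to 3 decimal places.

Tabulate prior·likelihood by source: [1] prior 0.33, lik 0.248, product 0.08184; [2] prior 0.44, lik 0.219, product 0.09636; [3] prior 0.23, lik 0.02, product 0.004600.
Normalizing constant = 0.18280; the posterior for Machine 1 is its product over the sum, 0.08184/0.18280 = 0.448.

Posterior probability ≈ 0.448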